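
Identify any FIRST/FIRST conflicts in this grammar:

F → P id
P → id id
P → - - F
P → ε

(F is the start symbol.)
No FIRST/FIRST conflicts.

A FIRST/FIRST conflict occurs when two productions N → α and N → β for the same non-terminal have FIRST(α) ∩ FIRST(β) ≠ ∅ (with ε ∈ FIRST of a nullable right-hand side, so two nullable alternatives also conflict).

Productions for P:
  P → id id: FIRST = { 'id' }
  P → - - F: FIRST = { '-' }
  P → ε: FIRST = { ε }
F has only one production, so no FIRST/FIRST conflict is possible there.

All alternatives of each non-terminal have pairwise disjoint FIRST sets.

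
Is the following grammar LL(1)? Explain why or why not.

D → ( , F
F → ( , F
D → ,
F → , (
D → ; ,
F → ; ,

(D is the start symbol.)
A grammar is LL(1) if for each non-terminal N with multiple productions, the predict sets of those productions are pairwise disjoint, where PREDICT(N → α) = (FIRST(α) \ {ε}) ∪ (FOLLOW(N) if α ⇒* ε).

For D:
  PREDICT(D → '(' ',' F) = { '(' }
  PREDICT(D → ',') = { ',' }
  PREDICT(D → ';' ',') = { ';' }
For F:
  PREDICT(F → '(' ',' F) = { '(' }
  PREDICT(F → ',' '(') = { ',' }
  PREDICT(F → ';' ',') = { ';' }

All predict sets are disjoint. The grammar IS LL(1).

Answer: Yes, the grammar is LL(1).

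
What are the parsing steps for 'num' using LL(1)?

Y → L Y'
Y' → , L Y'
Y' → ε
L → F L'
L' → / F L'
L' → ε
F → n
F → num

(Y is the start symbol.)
LL(1) parsing maintains a stack (initially the start symbol over $) and the input. At each step: if the stack top is a terminal, match it against the current input token; if it is a non-terminal N, replace it with the RHS of M[N, lookahead] (the unique production whose predict set contains the lookahead).

Stack is shown with the top on the left.

Stack        Input  Action
--------------------------
Y $          num $  output Y → L Y'
L Y' $       num $  output L → F L'
F L' Y' $    num $  output F → num
num L' Y' $  num $  match 'num'
L' Y' $      $      output L' → ε
Y' $         $      output Y' → ε
$            $      accept

The string is accepted.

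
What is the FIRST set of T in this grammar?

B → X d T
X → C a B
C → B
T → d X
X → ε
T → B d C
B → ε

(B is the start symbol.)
FIRST sets of the other non-terminals involved (by the same procedure, iterated to a fixed point):
  FIRST(B) = { 'a', 'd', ε }

From T → d X:
  - d is a terminal: add 'd' and stop
From T → B d C:
  - B is a non-terminal: add FIRST(B) \ {ε} = { 'a', 'd' }
    B is nullable, so continue to the next symbol
  - d is a terminal: add 'd' and stop

Collecting: FIRST(T) = { 'a', 'd' }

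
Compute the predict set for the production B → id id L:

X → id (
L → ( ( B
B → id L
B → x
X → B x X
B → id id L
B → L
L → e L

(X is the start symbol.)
PREDICT(B → id id L) = (FIRST(RHS) \ {ε}) ∪ (FOLLOW(B) if ε ∈ FIRST(RHS), i.e. RHS ⇒* ε)
FIRST(id id L) = { 'id' }
ε ∉ FIRST(id id L), so FOLLOW(B) is not added.
PREDICT(B → id id L) = { 'id' }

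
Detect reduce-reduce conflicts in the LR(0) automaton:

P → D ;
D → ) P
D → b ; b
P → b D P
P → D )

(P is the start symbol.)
No reduce-reduce conflicts

A reduce-reduce conflict occurs when an LR(0) state has two complete items [A → α .] and [B → β .] — both call for a reduction, and with no lookahead the parser cannot choose between them.

Augment with P' → P and build the canonical LR(0) collection (I0 = CLOSURE({[P' → . P]}), then GOTO on every symbol after a dot until no new states appear). It has 13 states:
  I0: { [D → . ) P], [D → . b ; b], [P → . D )], [P → . D ;], [P → . b D P], [P' → . P] }  — shift
  I1: { [D → ) . P], [D → . ) P], [D → . b ; b], [P → . D )], [P → . D ;], [P → . b D P] }  — shift
  I2: { [P → D . )], [P → D . ;] }  — shift
  I3: { [P' → P .] }  — accept
  I4: { [D → . ) P], [D → . b ; b], [D → b . ; b], [P → b . D P] }  — shift
  I5: { [D → b ; . b] }  — shift
  I6: { [D → . ) P], [D → . b ; b], [P → . D )], [P → . D ;], [P → . b D P], [P → b D . P] }  — shift
  I7: { [D → b . ; b] }  — shift
  I8: { [P → b D P .] }  — reduce
  I9: { [D → b ; b .] }  — reduce
  I10: { [P → D ) .] }  — reduce
  I11: { [P → D ; .] }  — reduce
  I12: { [D → ) P .] }  — reduce

No state contains more than one complete item.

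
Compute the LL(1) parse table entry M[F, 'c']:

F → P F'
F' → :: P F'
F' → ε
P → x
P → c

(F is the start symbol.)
F → P F'

To find M[F, 'c'], we find productions for F where 'c' is in the predict set (PREDICT(N → α) = (FIRST(α) \ {ε}) ∪ (FOLLOW(N) if α ⇒* ε)).

Relevant sets:
  FIRST(P) = { 'c', 'x' }

F → P F': PREDICT = { 'c', 'x' }
  'c' is in predict set, so this production goes in M[F, 'c']

M[F, 'c'] = F → P F'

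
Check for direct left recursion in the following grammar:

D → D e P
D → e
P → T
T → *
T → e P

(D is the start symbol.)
Direct left recursion occurs when N → N α for some non-terminal N (the right-hand side begins with the left-hand side itself).

D → D e P: LEFT RECURSIVE (starts with D)
D → e: starts with e
P → T: starts with T
T → *: starts with '*'
T → e P: starts with e

The grammar has direct left recursion on: D.

Answer: Yes, D is left-recursive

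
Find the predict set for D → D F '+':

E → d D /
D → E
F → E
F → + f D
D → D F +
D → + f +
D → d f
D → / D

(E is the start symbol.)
PREDICT(D → D F '+') = (FIRST(RHS) \ {ε}) ∪ (FOLLOW(D) if ε ∈ FIRST(RHS), i.e. RHS ⇒* ε)
FIRST(D) = { '+', '/', 'd' }
FIRST(D F '+') = { '+', '/', 'd' }
ε ∉ FIRST(D F '+'), so FOLLOW(D) is not added.
PREDICT(D → D F '+') = { '+', '/', 'd' }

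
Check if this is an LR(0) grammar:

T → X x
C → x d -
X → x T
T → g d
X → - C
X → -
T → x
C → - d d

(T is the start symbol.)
No. Shift-reduce conflict between [X → - .] and [C → . - d d]

A grammar is LR(0) if no state in the canonical LR(0) collection has:
  - both a shift item (dot before a terminal) and a complete item (shift-reduce conflict), or
  - two or more complete items (reduce-reduce conflict; the accept item [T' → T .] counts as a complete item here).

Augment with T' → T and build the canonical LR(0) collection (I0 = CLOSURE({[T' → . T]}), then GOTO on every symbol after a dot until no new states appear). It has 16 states:
  I0: { [T → . X x], [T → . g d], [T → . x], [T' → . T], [X → . - C], [X → . -], [X → . x T] }  — shift
  I1: { [C → . - d d], [C → . x d -], [X → - . C], [X → - .] }  — shift, reduce
  I2: { [T' → T .] }  — accept
  I3: { [T → X . x] }  — shift
  I4: { [T → g . d] }  — shift
  I5: { [T → . X x], [T → . g d], [T → . x], [T → x .], [X → . - C], [X → . -], [X → . x T], [X → x . T] }  — shift, reduce
  I6: { [X → x T .] }  — reduce
  I7: { [T → g d .] }  — reduce
  I8: { [T → X x .] }  — reduce
  I9: { [C → - . d d] }  — shift
  I10: { [X → - C .] }  — reduce
  I11: { [C → x . d -] }  — shift
  I12: { [C → x d . -] }  — shift
  I13: { [C → x d - .] }  — reduce
  I14: { [C → - d . d] }  — shift
  I15: { [C → - d d .] }  — reduce

Conflict in state I1:
  Shift-reduce conflict between [X → - .] and [C → . - d d]
So the grammar is NOT LR(0).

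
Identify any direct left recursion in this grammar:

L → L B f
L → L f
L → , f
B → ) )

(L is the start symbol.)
Direct left recursion occurs when N → N α for some non-terminal N (the right-hand side begins with the left-hand side itself).

L → L B f: LEFT RECURSIVE (starts with L)
L → L f: LEFT RECURSIVE (starts with L)
L → , f: starts with ','
B → ) ): starts with ')'

The grammar has direct left recursion on: L.

Answer: Yes, L is left-recursive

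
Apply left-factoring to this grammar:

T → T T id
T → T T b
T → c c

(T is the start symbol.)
Left-factoring transforms A → αβ₁ | αβ₂ into A → αA' and A' → β₁ | β₂
(α is the longest common prefix among the alternatives). Repeat until
no nonterminal has two alternatives with a common prefix.

Round 1: T has alternatives sharing prefix 'T T'. Introduce T': T → T T T'
  Add: T' → id
  Add: T' → b

No remaining common prefixes — done.

Resulting grammar:
T → T T T'
T' → id
T' → b
T → c c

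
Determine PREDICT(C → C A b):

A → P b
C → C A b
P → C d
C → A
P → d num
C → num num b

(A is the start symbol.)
{ 'd', 'num' }

PREDICT(C → C A b) = (FIRST(RHS) \ {ε}) ∪ (FOLLOW(C) if ε ∈ FIRST(RHS), i.e. RHS ⇒* ε)
FIRST(C) = { 'd', 'num' }
FIRST(C A b) = { 'd', 'num' }
ε ∉ FIRST(C A b), so FOLLOW(C) is not added.
PREDICT(C → C A b) = { 'd', 'num' }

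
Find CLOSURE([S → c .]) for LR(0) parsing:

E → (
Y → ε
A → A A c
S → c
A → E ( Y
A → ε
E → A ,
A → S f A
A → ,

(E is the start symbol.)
{ [S → c .] }

To compute CLOSURE, for each item [A → α.Bβ] where B is a non-terminal, add [B → .γ] for all productions B → γ; repeat for the newly added items until nothing changes.

Start with: [S → c .]
The dot is at the end, so nothing is added.

CLOSURE = { [S → c .] }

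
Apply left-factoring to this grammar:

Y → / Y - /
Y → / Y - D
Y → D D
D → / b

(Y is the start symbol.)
Y → / Y - Y'
Y' → /
Y' → D
Y → D D
D → / b

Left-factoring transforms A → αβ₁ | αβ₂ into A → αA' and A' → β₁ | β₂
(α is the longest common prefix among the alternatives). Repeat until
no nonterminal has two alternatives with a common prefix.

Round 1: Y has alternatives sharing prefix '/ Y -'. Introduce Y': Y → / Y - Y'
  Add: Y' → /
  Add: Y' → D

No remaining common prefixes — done.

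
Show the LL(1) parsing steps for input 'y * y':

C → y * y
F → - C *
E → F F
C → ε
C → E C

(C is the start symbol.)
Stack is shown with the top on the left.

Stack    Input    Action
------------------------
C $      y * y $  output C → y * y
y * y $  y * y $  match 'y'
* y $    * y $    match '*'
y $      y $      match 'y'
$        $        accept

The string is accepted.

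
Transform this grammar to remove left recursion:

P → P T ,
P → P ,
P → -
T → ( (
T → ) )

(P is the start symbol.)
P → - P'
P' → T , P'
P' → , P'
P' → ε
T → ( (
T → ) )

P is directly left-recursive. The standard transformation for
  A → A α₁ | ... | A α_m | β₁ | ... | β_n
is
  A  → β₁ A' | ... | β_n A'
  A' → α₁ A' | ... | α_m A' | ε

P → - becomes P → - P'
P → P T , becomes P' → T , P'
P → P , becomes P' → , P'
Add P' → ε

Productions for other non-terminals are unchanged:
  T → ( (
  T → ) )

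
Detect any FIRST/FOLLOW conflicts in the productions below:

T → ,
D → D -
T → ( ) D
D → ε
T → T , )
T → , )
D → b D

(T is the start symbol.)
Nullable non-terminals: D.
FIRST sets used below: FIRST(D) = { '-', 'b', ε }

D: nullable alternative(s) D → ε; FOLLOW(D) = { $, ',', '-' }
  D → D -: FIRST \ {ε} = { '-', 'b' } — overlaps FOLLOW(D) on { '-' }: CONFLICT
  D → ε: FIRST \ {ε} = { } — this is the only nullable alternative, skip
  D → b D: FIRST \ {ε} = { 'b' } — disjoint from FOLLOW(D)

T has no nullable alternative, so no FIRST/FOLLOW check is needed there.

So the grammar has 1 FIRST/FOLLOW conflict (marked CONFLICT above).

Answer: Yes. D → D '-' with FOLLOW(D) on { '-' }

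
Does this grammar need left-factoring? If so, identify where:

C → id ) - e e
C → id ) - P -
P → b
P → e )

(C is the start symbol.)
Yes, C has productions with common prefix 'id ) -'

Left-factoring is needed when two productions for the same non-terminal
share a common prefix on the right-hand side.

Productions for C:
  C → id ) - e e
  C → id ) - P -
Productions for P:
  P → b
  P → e )

Found common prefix 'id ) -' in productions for C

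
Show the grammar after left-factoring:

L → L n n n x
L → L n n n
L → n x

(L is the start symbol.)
L → L n n n L'
L' → x
L' → ε
L → n x

Left-factoring transforms A → αβ₁ | αβ₂ into A → αA' and A' → β₁ | β₂
(α is the longest common prefix among the alternatives). Repeat until
no nonterminal has two alternatives with a common prefix.

Round 1: L has alternatives sharing prefix 'L n n n'. Introduce L': L → L n n n L'
  Add: L' → x
  Add: L' → ε

No remaining common prefixes — done.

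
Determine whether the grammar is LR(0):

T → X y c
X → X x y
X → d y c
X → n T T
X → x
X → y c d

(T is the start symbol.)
Yes, the grammar is LR(0)

Augment with T' → T and build the canonical LR(0) collection (I0 = CLOSURE({[T' → . T]}), then GOTO on every symbol after a dot until no new states appear). It has 17 states:
  I0: { [T → . X y c], [T' → . T], [X → . X x y], [X → . d y c], [X → . n T T], [X → . x], [X → . y c d] }  — shift
  I1: { [T' → T .] }  — accept
  I2: { [T → X . y c], [X → X . x y] }  — shift
  I3: { [X → d . y c] }  — shift
  I4: { [T → . X y c], [X → . X x y], [X → . d y c], [X → . n T T], [X → . x], [X → . y c d], [X → n . T T] }  — shift
  I5: { [X → x .] }  — reduce
  I6: { [X → y . c d] }  — shift
  I7: { [X → y c . d] }  — shift
  I8: { [X → y c d .] }  — reduce
  I9: { [T → . X y c], [X → . X x y], [X → . d y c], [X → . n T T], [X → . x], [X → . y c d], [X → n T . T] }  — shift
  I10: { [X → n T T .] }  — reduce
  I11: { [X → d y . c] }  — shift
  I12: { [X → d y c .] }  — reduce
  I13: { [X → X x . y] }  — shift
  I14: { [T → X y . c] }  — shift
  I15: { [T → X y c .] }  — reduce
  I16: { [X → X x y .] }  — reduce

Every state is either a pure shift/goto state or contains exactly one complete item and nothing to shift — no conflicts. The grammar is LR(0).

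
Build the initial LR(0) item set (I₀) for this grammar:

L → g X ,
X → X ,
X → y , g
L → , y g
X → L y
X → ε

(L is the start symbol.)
{ [L → . , y g], [L → . g X ,], [L' → . L] }

First, augment the grammar with L' → L
I₀ = CLOSURE({ [L' → . L] }):
  [L' → . L] has the dot before L: add [L → . g X ,], [L → . , y g]
No further items can be added.

I₀ = { [L → . , y g], [L → . g X ,], [L' → . L] }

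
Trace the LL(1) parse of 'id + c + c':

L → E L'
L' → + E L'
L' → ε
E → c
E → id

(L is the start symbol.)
Stack is shown with the top on the left.

Stack     Input         Action
------------------------------
L $       id + c + c $  output L → E L'
E L' $    id + c + c $  output E → id
id L' $   id + c + c $  match 'id'
L' $      + c + c $     output L' → + E L'
+ E L' $  + c + c $     match '+'
E L' $    c + c $       output E → c
c L' $    c + c $       match 'c'
L' $      + c $         output L' → + E L'
+ E L' $  + c $         match '+'
E L' $    c $           output E → c
c L' $    c $           match 'c'
L' $      $             output L' → ε
$         $             accept

The string is accepted.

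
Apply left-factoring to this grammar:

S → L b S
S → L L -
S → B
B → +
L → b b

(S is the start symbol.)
Left-factoring transforms A → αβ₁ | αβ₂ into A → αA' and A' → β₁ | β₂
(α is the longest common prefix among the alternatives). Repeat until
no nonterminal has two alternatives with a common prefix.

Round 1: S has alternatives sharing prefix 'L'. Introduce S': S → L S'
  Add: S' → b S
  Add: S' → L -

No remaining common prefixes — done.

Resulting grammar:
S → L S'
S' → b S
S' → L -
S → B
B → +
L → b b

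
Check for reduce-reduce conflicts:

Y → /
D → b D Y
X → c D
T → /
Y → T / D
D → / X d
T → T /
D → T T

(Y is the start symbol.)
Yes — I1: [T → / .] vs [Y → / .]; I11: [T → / .] vs [T → T / .]

A reduce-reduce conflict occurs when an LR(0) state has two complete items [A → α .] and [B → β .] — both call for a reduction, and with no lookahead the parser cannot choose between them.

Augment with Y' → Y and build the canonical LR(0) collection (I0 = CLOSURE({[Y' → . Y]}), then GOTO on every symbol after a dot until no new states appear). It has 18 states:
  I0: { [T → . /], [T → . T /], [Y → . /], [Y → . T / D], [Y' → . Y] }  — shift
  I1: { [T → / .], [Y → / .] }  — 2 reduces
  I2: { [T → T . /], [Y → T . / D] }  — shift
  I3: { [Y' → Y .] }  — accept
  I4: { [D → . / X d], [D → . T T], [D → . b D Y], [T → . /], [T → . T /], [T → T / .], [Y → T / . D] }  — shift, reduce
  I5: { [D → / . X d], [T → / .], [X → . c D] }  — shift, reduce
  I6: { [Y → T / D .] }  — reduce
  I7: { [D → T . T], [T → . /], [T → . T /], [T → T . /] }  — shift
  I8: { [D → . / X d], [D → . T T], [D → . b D Y], [D → b . D Y], [T → . /], [T → . T /] }  — shift
  I9: { [D → b D . Y], [T → . /], [T → . T /], [Y → . /], [Y → . T / D] }  — shift
  I10: { [D → b D Y .] }  — reduce
  I11: { [T → / .], [T → T / .] }  — 2 reduces
  I12: { [D → T T .], [T → T . /] }  — shift, reduce
  I13: { [T → T / .] }  — reduce
  I14: { [D → / X . d] }  — shift
  I15: { [D → . / X d], [D → . T T], [D → . b D Y], [T → . /], [T → . T /], [X → c . D] }  — shift
  I16: { [X → c D .] }  — reduce
  I17: { [D → / X d .] }  — reduce

I1 contains complete items [T → / .], [Y → / .] — reduce-reduce conflict.
I11 contains complete items [T → / .], [T → T / .] — reduce-reduce conflict.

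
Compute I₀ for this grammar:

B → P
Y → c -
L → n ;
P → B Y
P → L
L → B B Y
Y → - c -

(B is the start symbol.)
{ [B → . P], [B' → . B], [L → . B B Y], [L → . n ;], [P → . B Y], [P → . L] }

First, augment the grammar with B' → B
I₀ = CLOSURE({ [B' → . B] }):
  [B' → . B] has the dot before B: add [B → . P]
  [B → . P] has the dot before P: add [P → . B Y], [P → . L]
  [P → . L] has the dot before L: add [L → . n ;], [L → . B B Y]
No further items can be added.

I₀ = { [B → . P], [B' → . B], [L → . B B Y], [L → . n ;], [P → . B Y], [P → . L] }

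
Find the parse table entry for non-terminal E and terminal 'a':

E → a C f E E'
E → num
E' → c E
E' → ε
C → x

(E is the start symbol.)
E → a C f E E'

To find M[E, 'a'], we find productions for E where 'a' is in the predict set (PREDICT(N → α) = (FIRST(α) \ {ε}) ∪ (FOLLOW(N) if α ⇒* ε)).

E → a C f E E': PREDICT = { 'a' }
  'a' is in predict set, so this production goes in M[E, 'a']
E → num: PREDICT = { 'num' }

M[E, 'a'] = E → a C f E E'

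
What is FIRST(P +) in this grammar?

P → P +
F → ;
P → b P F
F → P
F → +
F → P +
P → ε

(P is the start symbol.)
{ '+', 'b' }

FIRST sets of the non-terminals involved (from the grammar, by fixed-point iteration):
  FIRST(P) = { '+', 'b', ε }

To compute FIRST(P +), process the symbols left to right:
Symbol P is a non-terminal. Add FIRST(P) \ {ε} = { '+', 'b' }
P is nullable (ε ∈ FIRST(P)), continue to the next symbol.
Symbol + is a terminal. Add '+' and stop.
FIRST(P +) = { '+', 'b' }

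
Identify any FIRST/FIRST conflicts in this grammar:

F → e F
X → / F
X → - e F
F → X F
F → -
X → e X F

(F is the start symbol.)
A FIRST/FIRST conflict occurs when two productions N → α and N → β for the same non-terminal have FIRST(α) ∩ FIRST(β) ≠ ∅ (with ε ∈ FIRST of a nullable right-hand side, so two nullable alternatives also conflict).

FIRST sets of the non-terminals at (or reachable through a nullable prefix from) the front of some alternative:
  FIRST(X) = { '-', '/', 'e' }

Productions for F:
  F → e F: FIRST = { 'e' }
  F → X F: FIRST = { '-', '/', 'e' }
  F → -: FIRST = { '-' }
Productions for X:
  X → / F: FIRST = { '/' }
  X → - e F: FIRST = { '-' }
  X → e X F: FIRST = { 'e' }

Conflict for F: F → e F and F → X F
  Overlap: { 'e' }
Conflict for F: F → X F and F → -
  Overlap: { '-' }

Answer: Yes. F → e F / F → X F on { 'e' }; F → X F / F → '-' on { '-' }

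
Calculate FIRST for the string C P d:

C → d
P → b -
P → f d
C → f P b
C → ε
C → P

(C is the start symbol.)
FIRST sets of the non-terminals involved (from the grammar, by fixed-point iteration):
  FIRST(C) = { 'b', 'd', 'f', ε }
  FIRST(P) = { 'b', 'f' }

To compute FIRST(C P d), process the symbols left to right:
Symbol C is a non-terminal. Add FIRST(C) \ {ε} = { 'b', 'd', 'f' }
C is nullable (ε ∈ FIRST(C)), continue to the next symbol.
Symbol P is a non-terminal. Add FIRST(P) \ {ε} = { 'b', 'f' }
P is not nullable (ε ∉ FIRST(P)), so stop here.
FIRST(C P d) = { 'b', 'd', 'f' }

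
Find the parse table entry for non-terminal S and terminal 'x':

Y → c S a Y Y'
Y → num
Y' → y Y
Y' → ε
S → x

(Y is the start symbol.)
To find M[S, 'x'], we find productions for S where 'x' is in the predict set (PREDICT(N → α) = (FIRST(α) \ {ε}) ∪ (FOLLOW(N) if α ⇒* ε)).

S → x: PREDICT = { 'x' }
  'x' is in predict set, so this production goes in M[S, 'x']

M[S, 'x'] = S → x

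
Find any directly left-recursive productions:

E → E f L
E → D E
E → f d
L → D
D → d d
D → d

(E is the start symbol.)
Direct left recursion occurs when N → N α for some non-terminal N (the right-hand side begins with the left-hand side itself).

E → E f L: LEFT RECURSIVE (starts with E)
E → D E: starts with D
E → f d: starts with f
L → D: starts with D
D → d d: starts with d
D → d: starts with d

The grammar has direct left recursion on: E.

Answer: Yes, E is left-recursive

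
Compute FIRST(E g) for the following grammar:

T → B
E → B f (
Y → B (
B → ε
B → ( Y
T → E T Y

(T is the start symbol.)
{ '(', 'f' }

FIRST sets of the non-terminals involved (from the grammar, by fixed-point iteration):
  FIRST(E) = { '(', 'f' }

To compute FIRST(E g), process the symbols left to right:
Symbol E is a non-terminal. Add FIRST(E) \ {ε} = { '(', 'f' }
E is not nullable (ε ∉ FIRST(E)), so stop here.
FIRST(E g) = { '(', 'f' }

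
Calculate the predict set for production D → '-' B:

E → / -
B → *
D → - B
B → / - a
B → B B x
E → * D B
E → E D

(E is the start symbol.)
PREDICT(D → '-' B) = (FIRST(RHS) \ {ε}) ∪ (FOLLOW(D) if ε ∈ FIRST(RHS), i.e. RHS ⇒* ε)
FIRST('-' B) = { '-' }
ε ∉ FIRST('-' B), so FOLLOW(D) is not added.
PREDICT(D → '-' B) = { '-' }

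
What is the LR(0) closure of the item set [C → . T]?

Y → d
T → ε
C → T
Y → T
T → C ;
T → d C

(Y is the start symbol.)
To compute CLOSURE, for each item [A → α.Bβ] where B is a non-terminal, add [B → .γ] for all productions B → γ; repeat for the newly added items until nothing changes.

Start with: [C → . T]
  [C → . T] has the dot before T: add [T → .], [T → . C ;], [T → . d C]
  [T → . C ;] has the dot before C: all C-items already present
No further items can be added.

CLOSURE = { [C → . T], [T → . C ;], [T → . d C], [T → .] }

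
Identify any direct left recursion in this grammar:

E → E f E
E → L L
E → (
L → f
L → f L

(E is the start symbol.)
Yes, E is left-recursive

Direct left recursion occurs when N → N α for some non-terminal N (the right-hand side begins with the left-hand side itself).

E → E f E: LEFT RECURSIVE (starts with E)
E → L L: starts with L
E → (: starts with '('
L → f: starts with f
L → f L: starts with f

The grammar has direct left recursion on: E.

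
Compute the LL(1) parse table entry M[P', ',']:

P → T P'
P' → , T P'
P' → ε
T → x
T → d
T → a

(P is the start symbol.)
To find M[P', ','], we find productions for P' where ',' is in the predict set (PREDICT(N → α) = (FIRST(α) \ {ε}) ∪ (FOLLOW(N) if α ⇒* ε)).

Relevant sets:
  FOLLOW(P') = { $ }

P' → , T P': PREDICT = { ',' }
  ',' is in predict set, so this production goes in M[P', ',']
P' → ε: PREDICT = { $ }

M[P', ','] = P' → , T P'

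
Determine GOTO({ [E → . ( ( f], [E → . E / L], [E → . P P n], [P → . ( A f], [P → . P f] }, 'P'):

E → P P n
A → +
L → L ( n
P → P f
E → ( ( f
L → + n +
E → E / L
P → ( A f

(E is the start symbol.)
GOTO(I, 'P') = CLOSURE({ [A → αX.β] : [A → α.Xβ] ∈ I, X = 'P' })

Items with dot before 'P', with the dot advanced:
  [E → . P P n] → [E → P . P n]
  [P → . P f] → [P → P . f]
Closure of the advanced items:
  [E → P . P n] has the dot before P: add [P → . P f], [P → . ( A f]

GOTO = { [E → P . P n], [P → . ( A f], [P → . P f], [P → P . f] }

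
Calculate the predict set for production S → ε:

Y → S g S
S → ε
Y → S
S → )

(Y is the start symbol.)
PREDICT(S → ε) = (FIRST(RHS) \ {ε}) ∪ (FOLLOW(S) if ε ∈ FIRST(RHS), i.e. RHS ⇒* ε)
The right-hand side is ε (FIRST(ε) = { ε }), so the predict set is FOLLOW(S) = { $, 'g' }
PREDICT(S → ε) = { $, 'g' }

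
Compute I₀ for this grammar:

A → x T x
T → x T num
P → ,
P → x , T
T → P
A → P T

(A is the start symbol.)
First, augment the grammar with A' → A
I₀ = CLOSURE({ [A' → . A] }):
  [A' → . A] has the dot before A: add [A → . x T x], [A → . P T]
  [A → . P T] has the dot before P: add [P → . ,], [P → . x , T]
No further items can be added.

I₀ = { [A → . P T], [A → . x T x], [A' → . A], [P → . ,], [P → . x , T] }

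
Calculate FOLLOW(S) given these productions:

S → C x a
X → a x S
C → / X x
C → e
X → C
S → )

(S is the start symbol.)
S is the start symbol, so $ ∈ FOLLOW(S).
In X → a x S: S is at the end, add FOLLOW(X)

The FOLLOW sets referred to above (computed the same way, to a fixed point):
  FOLLOW(X) = { 'x' }

Taking the union: FOLLOW(S) = { $, 'x' }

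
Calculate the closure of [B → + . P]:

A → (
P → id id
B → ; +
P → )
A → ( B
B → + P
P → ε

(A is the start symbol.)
{ [B → + . P], [P → . )], [P → . id id], [P → .] }

Start with: [B → + . P]
  [B → + . P] has the dot before P: add [P → . id id], [P → . )], [P → .]
No further items can be added.

CLOSURE = { [B → + . P], [P → . )], [P → . id id], [P → .] }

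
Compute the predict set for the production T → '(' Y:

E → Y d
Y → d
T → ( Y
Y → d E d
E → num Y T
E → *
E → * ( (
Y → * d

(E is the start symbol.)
{ '(' }

PREDICT(T → '(' Y) = (FIRST(RHS) \ {ε}) ∪ (FOLLOW(T) if ε ∈ FIRST(RHS), i.e. RHS ⇒* ε)
FIRST('(' Y) = { '(' }
ε ∉ FIRST('(' Y), so FOLLOW(T) is not added.
PREDICT(T → '(' Y) = { '(' }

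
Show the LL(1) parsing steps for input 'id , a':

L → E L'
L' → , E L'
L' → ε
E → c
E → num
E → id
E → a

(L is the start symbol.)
Stack is shown with the top on the left.

Stack     Input     Action
--------------------------
L $       id , a $  output L → E L'
E L' $    id , a $  output E → id
id L' $   id , a $  match 'id'
L' $      , a $     output L' → , E L'
, E L' $  , a $     match ','
E L' $    a $       output E → a
a L' $    a $       match 'a'
L' $      $         output L' → ε
$         $         accept

The string is accepted.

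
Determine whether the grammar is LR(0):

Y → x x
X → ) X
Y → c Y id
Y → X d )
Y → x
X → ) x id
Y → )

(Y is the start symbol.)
A grammar is LR(0) if no state in the canonical LR(0) collection has:
  - both a shift item (dot before a terminal) and a complete item (shift-reduce conflict), or
  - two or more complete items (reduce-reduce conflict; the accept item [Y' → Y .] counts as a complete item here).

Augment with Y' → Y and build the canonical LR(0) collection (I0 = CLOSURE({[Y' → . Y]}), then GOTO on every symbol after a dot until no new states appear). It has 15 states:
  I0: { [X → . ) X], [X → . ) x id], [Y → . )], [Y → . X d )], [Y → . c Y id], [Y → . x x], [Y → . x], [Y' → . Y] }  — shift
  I1: { [X → ) . X], [X → ) . x id], [X → . ) X], [X → . ) x id], [Y → ) .] }  — shift, reduce
  I2: { [Y → X . d )] }  — shift
  I3: { [Y' → Y .] }  — accept
  I4: { [X → . ) X], [X → . ) x id], [Y → . )], [Y → . X d )], [Y → . c Y id], [Y → . x x], [Y → . x], [Y → c . Y id] }  — shift
  I5: { [Y → x . x], [Y → x .] }  — shift, reduce
  I6: { [Y → x x .] }  — reduce
  I7: { [Y → c Y . id] }  — shift
  I8: { [Y → c Y id .] }  — reduce
  I9: { [Y → X d . )] }  — shift
  I10: { [Y → X d ) .] }  — reduce
  I11: { [X → ) . X], [X → ) . x id], [X → . ) X], [X → . ) x id] }  — shift
  I12: { [X → ) X .] }  — reduce
  I13: { [X → ) x . id] }  — shift
  I14: { [X → ) x id .] }  — reduce

Conflict in state I1:
  Shift-reduce conflict between [Y → ) .] and [X → . ) X]
So the grammar is NOT LR(0).

Answer: No. Shift-reduce conflict between [Y → ) .] and [X → . ) X]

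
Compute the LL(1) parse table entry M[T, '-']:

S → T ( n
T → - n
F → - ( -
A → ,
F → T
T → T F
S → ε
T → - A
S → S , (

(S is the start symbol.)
To find M[T, '-'], we find productions for T where '-' is in the predict set (PREDICT(N → α) = (FIRST(α) \ {ε}) ∪ (FOLLOW(N) if α ⇒* ε)).

Relevant sets:
  FIRST(T) = { '-' }

T → - n: PREDICT = { '-' }
  '-' is in predict set, so this production goes in M[T, '-']
T → T F: PREDICT = { '-' }
  '-' is in predict set, so this production goes in M[T, '-']
T → - A: PREDICT = { '-' }
  '-' is in predict set, so this production goes in M[T, '-']

M[T, '-'] = T → - n, T → T F, T → - A  (a multiply-defined cell — the grammar is not LL(1))

Answer: T → - n, T → T F, T → - A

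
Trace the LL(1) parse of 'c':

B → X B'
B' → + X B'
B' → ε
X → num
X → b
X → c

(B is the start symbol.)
LL(1) parsing maintains a stack (initially the start symbol over $) and the input. At each step: if the stack top is a terminal, match it against the current input token; if it is a non-terminal N, replace it with the RHS of M[N, lookahead] (the unique production whose predict set contains the lookahead).

Stack is shown with the top on the left.

Stack   Input  Action
---------------------
B $     c $    output B → X B'
X B' $  c $    output X → c
c B' $  c $    match 'c'
B' $    $      output B' → ε
$       $      accept

The string is accepted.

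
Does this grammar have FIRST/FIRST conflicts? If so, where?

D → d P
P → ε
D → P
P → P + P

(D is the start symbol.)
No FIRST/FIRST conflicts.

A FIRST/FIRST conflict occurs when two productions N → α and N → β for the same non-terminal have FIRST(α) ∩ FIRST(β) ≠ ∅ (with ε ∈ FIRST of a nullable right-hand side, so two nullable alternatives also conflict).

FIRST sets of the non-terminals at (or reachable through a nullable prefix from) the front of some alternative:
  FIRST(P) = { '+', ε }

Productions for D:
  D → d P: FIRST = { 'd' }
  D → P: FIRST = { '+', ε }
Productions for P:
  P → ε: FIRST = { ε }
  P → P + P: FIRST = { '+' }

All alternatives of each non-terminal have pairwise disjoint FIRST sets.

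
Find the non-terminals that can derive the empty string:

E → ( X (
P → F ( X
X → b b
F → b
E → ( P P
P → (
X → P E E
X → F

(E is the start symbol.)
None

A non-terminal is nullable if it can derive ε (the empty string): either it has an ε-production, or it has a production whose right-hand side consists entirely of nullable non-terminals.

There are no ε-productions, so no non-terminal can derive ε.
No non-terminals are nullable.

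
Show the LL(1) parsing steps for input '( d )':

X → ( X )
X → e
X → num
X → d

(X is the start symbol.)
Stack is shown with the top on the left.

Stack    Input    Action
------------------------
X $      ( d ) $  output X → ( X )
( X ) $  ( d ) $  match '('
X ) $    d ) $    output X → d
d ) $    d ) $    match 'd'
) $      ) $      match ')'
$        $        accept

The string is accepted.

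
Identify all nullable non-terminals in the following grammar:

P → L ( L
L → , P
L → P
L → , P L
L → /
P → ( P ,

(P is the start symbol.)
None

A non-terminal is nullable if it can derive ε (the empty string): either it has an ε-production, or it has a production whose right-hand side consists entirely of nullable non-terminals.

There are no ε-productions, so no non-terminal can derive ε.
No non-terminals are nullable.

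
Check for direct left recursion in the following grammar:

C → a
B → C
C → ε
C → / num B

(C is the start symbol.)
No direct left recursion

Direct left recursion occurs when N → N α for some non-terminal N (the right-hand side begins with the left-hand side itself).

C → a: starts with a
B → C: starts with C
C → ε: starts with ε
C → / num B: starts with '/'

No direct left recursion found.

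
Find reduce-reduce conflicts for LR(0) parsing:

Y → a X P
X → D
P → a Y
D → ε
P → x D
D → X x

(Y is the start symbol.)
Augment with Y' → Y and build the canonical LR(0) collection (I0 = CLOSURE({[Y' → . Y]}), then GOTO on every symbol after a dot until no new states appear). It has 12 states:
  I0: { [Y → . a X P], [Y' → . Y] }  — shift
  I1: { [Y' → Y .] }  — accept
  I2: { [D → . X x], [D → .], [X → . D], [Y → a . X P] }  — reduce
  I3: { [X → D .] }  — reduce
  I4: { [D → X . x], [P → . a Y], [P → . x D], [Y → a X . P] }  — shift
  I5: { [Y → a X P .] }  — reduce
  I6: { [P → a . Y], [Y → . a X P] }  — shift
  I7: { [D → . X x], [D → .], [D → X x .], [P → x . D], [X → . D] }  — 2 reduces
  I8: { [P → x D .], [X → D .] }  — 2 reduces
  I9: { [D → X . x] }  — shift
  I10: { [D → X x .] }  — reduce
  I11: { [P → a Y .] }  — reduce

I7 contains complete items [D → .], [D → X x .] — reduce-reduce conflict.
I8 contains complete items [P → x D .], [X → D .] — reduce-reduce conflict.

Answer: Yes — I7: [D → .] vs [D → X x .]; I8: [P → x D .] vs [X → D .]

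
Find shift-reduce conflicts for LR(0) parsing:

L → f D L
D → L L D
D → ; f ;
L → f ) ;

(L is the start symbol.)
No shift-reduce conflicts

A shift-reduce conflict occurs when an LR(0) state has both:
  - a complete (reduce) item [A → α .] (dot at the end), and
  - a shift item [B → β . c γ] (dot before a terminal).

Augment with L' → L and build the canonical LR(0) collection (I0 = CLOSURE({[L' → . L]}), then GOTO on every symbol after a dot until no new states appear). It has 13 states:
  I0: { [L → . f ) ;], [L → . f D L], [L' → . L] }  — shift
  I1: { [L' → L .] }  — accept
  I2: { [D → . ; f ;], [D → . L L D], [L → . f ) ;], [L → . f D L], [L → f . ) ;], [L → f . D L] }  — shift
  I3: { [L → f ) . ;] }  — shift
  I4: { [D → ; . f ;] }  — shift
  I5: { [L → . f ) ;], [L → . f D L], [L → f D . L] }  — shift
  I6: { [D → L . L D], [L → . f ) ;], [L → . f D L] }  — shift
  I7: { [D → . ; f ;], [D → . L L D], [D → L L . D], [L → . f ) ;], [L → . f D L] }  — shift
  I8: { [D → L L D .] }  — reduce
  I9: { [L → f D L .] }  — reduce
  I10: { [D → ; f . ;] }  — shift
  I11: { [D → ; f ; .] }  — reduce
  I12: { [L → f ) ; .] }  — reduce

No state contains both a complete item and a shift item.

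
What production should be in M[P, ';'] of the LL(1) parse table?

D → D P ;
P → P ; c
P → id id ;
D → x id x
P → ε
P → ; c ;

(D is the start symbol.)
To find M[P, ';'], we find productions for P where ';' is in the predict set (PREDICT(N → α) = (FIRST(α) \ {ε}) ∪ (FOLLOW(N) if α ⇒* ε)).

Relevant sets:
  FIRST(P) = { ';', 'id', ε }
  FOLLOW(P) = { ';' }

P → P ; c: PREDICT = { ';', 'id' }
  ';' is in predict set, so this production goes in M[P, ';']
P → id id ;: PREDICT = { 'id' }
P → ε: PREDICT = { ';' }
  ';' is in predict set, so this production goes in M[P, ';']
P → ; c ;: PREDICT = { ';' }
  ';' is in predict set, so this production goes in M[P, ';']

M[P, ';'] = P → P ; c, P → ε, P → ; c ;  (a multiply-defined cell — the grammar is not LL(1))

Answer: P → P ; c, P → ε, P → ; c ;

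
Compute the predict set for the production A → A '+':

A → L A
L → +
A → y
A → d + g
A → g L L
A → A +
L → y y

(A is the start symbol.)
{ '+', 'd', 'g', 'y' }

PREDICT(A → A '+') = (FIRST(RHS) \ {ε}) ∪ (FOLLOW(A) if ε ∈ FIRST(RHS), i.e. RHS ⇒* ε)
FIRST(A) = { '+', 'd', 'g', 'y' }
FIRST(A '+') = { '+', 'd', 'g', 'y' }
ε ∉ FIRST(A '+'), so FOLLOW(A) is not added.
PREDICT(A → A '+') = { '+', 'd', 'g', 'y' }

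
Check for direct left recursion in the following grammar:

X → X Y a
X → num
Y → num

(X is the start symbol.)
Direct left recursion occurs when N → N α for some non-terminal N (the right-hand side begins with the left-hand side itself).

X → X Y a: LEFT RECURSIVE (starts with X)
X → num: starts with num
Y → num: starts with num

The grammar has direct left recursion on: X.

Answer: Yes, X is left-recursive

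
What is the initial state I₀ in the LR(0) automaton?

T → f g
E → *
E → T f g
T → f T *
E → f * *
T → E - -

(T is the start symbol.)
{ [E → . *], [E → . T f g], [E → . f * *], [T → . E - -], [T → . f T *], [T → . f g], [T' → . T] }

First, augment the grammar with T' → T
I₀ = CLOSURE({ [T' → . T] }):
  [T' → . T] has the dot before T: add [T → . f g], [T → . f T *], [T → . E - -]
  [T → . E - -] has the dot before E: add [E → . *], [E → . T f g], [E → . f * *]
No further items can be added.

I₀ = { [E → . *], [E → . T f g], [E → . f * *], [T → . E - -], [T → . f T *], [T → . f g], [T' → . T] }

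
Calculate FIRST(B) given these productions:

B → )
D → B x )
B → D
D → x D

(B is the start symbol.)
{ ')', 'x' }

To compute FIRST(B), examine every production with B on the left-hand side, reading each right-hand side left to right until a non-nullable symbol is reached.

FIRST sets of the other non-terminals involved (by the same procedure, iterated to a fixed point):
  FIRST(D) = { ')', 'x' }

From B → ):
  - ')' is a terminal: add ')' and stop
From B → D:
  - D is a non-terminal: add FIRST(D) \ {ε} = { ')', 'x' }
    D is not nullable, so stop

Collecting: FIRST(B) = { ')', 'x' }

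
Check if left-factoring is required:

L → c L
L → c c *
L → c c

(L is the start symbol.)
Left-factoring is needed when two productions for the same non-terminal
share a common prefix on the right-hand side.

Productions for L:
  L → c L
  L → c c *
  L → c c

Found common prefix 'c' in productions for L

Answer: Yes, L has productions with common prefix 'c'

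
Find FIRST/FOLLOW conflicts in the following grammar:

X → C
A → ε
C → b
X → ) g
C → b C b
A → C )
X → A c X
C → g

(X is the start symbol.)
A FIRST/FOLLOW conflict occurs when a non-terminal N has a nullable alternative N → β (β ⇒* ε) and another alternative N → α with FIRST(α) ∩ FOLLOW(N) ≠ ∅: on such a lookahead the parser cannot decide between expanding α and letting N vanish via β.

Nullable non-terminals: A.
FIRST sets used below: FIRST(C) = { 'b', 'g' }

A: nullable alternative(s) A → ε; FOLLOW(A) = { 'c' }
  A → ε: FIRST \ {ε} = { } — this is the only nullable alternative, skip
  A → C ): FIRST \ {ε} = { 'b', 'g' } — disjoint from FOLLOW(A)

C, X have no nullable alternative, so no FIRST/FOLLOW check is needed there.

No FIRST/FOLLOW conflicts found.

Answer: No FIRST/FOLLOW conflicts.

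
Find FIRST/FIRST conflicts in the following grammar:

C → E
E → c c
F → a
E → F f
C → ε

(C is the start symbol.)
No FIRST/FIRST conflicts.

FIRST sets of the non-terminals at (or reachable through a nullable prefix from) the front of some alternative:
  FIRST(E) = { 'a', 'c' }
  FIRST(F) = { 'a' }

Productions for C:
  C → E: FIRST = { 'a', 'c' }
  C → ε: FIRST = { ε }
Productions for E:
  E → c c: FIRST = { 'c' }
  E → F f: FIRST = { 'a' }
F has only one production, so no FIRST/FIRST conflict is possible there.

All alternatives of each non-terminal have pairwise disjoint FIRST sets.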